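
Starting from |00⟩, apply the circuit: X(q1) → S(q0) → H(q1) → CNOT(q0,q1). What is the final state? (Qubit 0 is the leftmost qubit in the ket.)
1/√2|00⟩ - 1/√2|01⟩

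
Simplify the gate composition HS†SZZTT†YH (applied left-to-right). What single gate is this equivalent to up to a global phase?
Y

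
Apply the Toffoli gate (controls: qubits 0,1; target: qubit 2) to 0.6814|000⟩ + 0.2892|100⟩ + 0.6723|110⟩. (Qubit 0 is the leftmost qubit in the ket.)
0.6814|000⟩ + 0.2892|100⟩ + 0.6723|111⟩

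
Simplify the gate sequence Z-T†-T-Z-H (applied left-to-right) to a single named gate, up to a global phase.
H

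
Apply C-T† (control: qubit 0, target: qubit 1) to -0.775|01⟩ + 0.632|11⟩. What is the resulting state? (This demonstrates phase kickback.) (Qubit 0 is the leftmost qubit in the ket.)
-0.775|01⟩ + (0.4469 - 0.4469i)|11⟩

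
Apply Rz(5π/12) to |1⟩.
(0.7934 + 0.6088i)|1⟩

Rz(5π/12) = [[e^(−iθ/2), 0], [0, e^(iθ/2)]] with e^(±iθ/2) = cos(θ/2) ± i·sin(θ/2); θ = 5π/12, cos(θ/2) ≈ 0.793353, sin(θ/2) ≈ 0.608761.
With a = amp(|0⟩) = 0 and b = amp(|1⟩) = 1:
new amp(|0⟩) = (0.793353 - 0.608761i)·a = 0
new amp(|1⟩) = (0.793353 + 0.608761i)·b = (0.7934 + 0.6088i)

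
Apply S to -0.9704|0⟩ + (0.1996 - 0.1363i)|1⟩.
-0.9704|0⟩ + (0.1363 + 0.1996i)|1⟩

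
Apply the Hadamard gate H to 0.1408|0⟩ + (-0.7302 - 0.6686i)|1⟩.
(-0.4168 - 0.4728i)|0⟩ + (0.6159 + 0.4728i)|1⟩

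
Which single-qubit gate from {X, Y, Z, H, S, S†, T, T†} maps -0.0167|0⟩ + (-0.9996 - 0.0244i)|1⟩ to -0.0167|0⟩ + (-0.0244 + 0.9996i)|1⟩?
S†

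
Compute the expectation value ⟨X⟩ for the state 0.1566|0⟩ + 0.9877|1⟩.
0.3093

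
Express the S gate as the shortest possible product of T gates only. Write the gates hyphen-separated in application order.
T-T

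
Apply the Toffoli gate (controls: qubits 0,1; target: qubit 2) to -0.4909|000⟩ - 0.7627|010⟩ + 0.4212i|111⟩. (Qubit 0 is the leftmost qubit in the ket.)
-0.4909|000⟩ - 0.7627|010⟩ + 0.4212i|110⟩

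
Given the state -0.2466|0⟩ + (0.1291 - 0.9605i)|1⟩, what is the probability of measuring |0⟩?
0.06081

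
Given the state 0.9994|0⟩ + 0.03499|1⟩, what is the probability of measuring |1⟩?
0.001224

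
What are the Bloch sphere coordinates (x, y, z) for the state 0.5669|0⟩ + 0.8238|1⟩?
(0.934, 0, -0.3573)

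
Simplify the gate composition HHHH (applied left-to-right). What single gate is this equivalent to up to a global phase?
I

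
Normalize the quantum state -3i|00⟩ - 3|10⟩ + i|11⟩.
-0.6882i|00⟩ - 0.6882|10⟩ + 0.2294i|11⟩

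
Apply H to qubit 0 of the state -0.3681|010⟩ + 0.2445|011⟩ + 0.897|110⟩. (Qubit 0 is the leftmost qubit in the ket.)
0.374|010⟩ + 0.1729|011⟩ - 0.8946|110⟩ + 0.1729|111⟩

H on qubit 0 mixes each pair of kets that differ only in qubit 0: amplitudes (a, b) of (|…0…⟩, |…1…⟩) become ((a + b)/√2, (a − b)/√2). Kets absent from the input have amplitude 0.
(|010⟩, |110⟩): (a, b) = (-0.3681, 0.897) → (0.374, -0.8946)
(|011⟩, |111⟩): (a, b) = (0.2445, 0) → (0.1729, 0.1729)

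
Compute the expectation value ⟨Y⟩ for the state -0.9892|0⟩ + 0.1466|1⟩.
0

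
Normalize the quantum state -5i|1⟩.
-i|1⟩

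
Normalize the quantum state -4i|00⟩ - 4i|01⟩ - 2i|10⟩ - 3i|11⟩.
-0.5963i|00⟩ - 0.5963i|01⟩ - 0.2981i|10⟩ - (1/√5)i|11⟩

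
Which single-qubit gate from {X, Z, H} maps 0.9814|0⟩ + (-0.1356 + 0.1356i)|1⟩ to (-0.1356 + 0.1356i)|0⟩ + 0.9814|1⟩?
X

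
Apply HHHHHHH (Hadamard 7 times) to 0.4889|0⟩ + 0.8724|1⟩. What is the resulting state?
0.9626|0⟩ - 0.2712|1⟩

H² = I, so H^7 = H: a single Hadamard. With (a, b) = (0.4889, 0.8724), H gives ((a + b)/√2, (a − b)/√2) = (0.9626, -0.2712).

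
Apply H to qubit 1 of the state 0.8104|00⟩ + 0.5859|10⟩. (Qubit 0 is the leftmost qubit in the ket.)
0.573|00⟩ + 0.573|01⟩ + 0.4143|10⟩ + 0.4143|11⟩

H on qubit 1 mixes each pair of kets that differ only in qubit 1: amplitudes (a, b) of (|…0…⟩, |…1…⟩) become ((a + b)/√2, (a − b)/√2). Kets absent from the input have amplitude 0.
(|00⟩, |01⟩): (a, b) = (0.8104, 0) → (0.573, 0.573)
(|10⟩, |11⟩): (a, b) = (0.5859, 0) → (0.4143, 0.4143)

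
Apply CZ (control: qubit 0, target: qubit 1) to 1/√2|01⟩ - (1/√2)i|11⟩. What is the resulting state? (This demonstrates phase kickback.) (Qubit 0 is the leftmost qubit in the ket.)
1/√2|01⟩ + (1/√2)i|11⟩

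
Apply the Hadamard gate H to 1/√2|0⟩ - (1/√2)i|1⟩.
(1/2 - (1/2)i)|0⟩ + (1/2 + (1/2)i)|1⟩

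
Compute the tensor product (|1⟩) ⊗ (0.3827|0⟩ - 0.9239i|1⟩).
0.3827|10⟩ - 0.9239i|11⟩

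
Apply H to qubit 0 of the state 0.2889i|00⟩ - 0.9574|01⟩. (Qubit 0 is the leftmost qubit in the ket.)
0.2043i|00⟩ - 0.677|01⟩ + 0.2043i|10⟩ - 0.677|11⟩

H on qubit 0 mixes each pair of kets that differ only in qubit 0: amplitudes (a, b) of (|…0…⟩, |…1…⟩) become ((a + b)/√2, (a − b)/√2). Kets absent from the input have amplitude 0.
(|00⟩, |10⟩): (a, b) = (0.2889i, 0) → (0.2043i, 0.2043i)
(|01⟩, |11⟩): (a, b) = (-0.9574, 0) → (-0.677, -0.677)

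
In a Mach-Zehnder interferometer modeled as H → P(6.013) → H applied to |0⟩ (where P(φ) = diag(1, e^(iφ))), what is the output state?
(0.9819 - 0.1335i)|0⟩ + (0.01814 + 0.1335i)|1⟩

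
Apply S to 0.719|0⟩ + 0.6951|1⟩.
0.719|0⟩ + 0.6951i|1⟩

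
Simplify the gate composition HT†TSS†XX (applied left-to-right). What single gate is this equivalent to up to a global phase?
H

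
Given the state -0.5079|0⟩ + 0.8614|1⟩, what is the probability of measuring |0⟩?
0.258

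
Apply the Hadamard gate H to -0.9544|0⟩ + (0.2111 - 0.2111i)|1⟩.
(-0.5256 - 0.1493i)|0⟩ + (-0.8241 + 0.1493i)|1⟩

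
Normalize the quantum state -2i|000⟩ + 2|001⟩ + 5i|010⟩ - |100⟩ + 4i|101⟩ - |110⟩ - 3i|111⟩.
-0.2582i|000⟩ + 0.2582|001⟩ + 0.6455i|010⟩ - 0.1291|100⟩ + 0.5164i|101⟩ - 0.1291|110⟩ - 0.3873i|111⟩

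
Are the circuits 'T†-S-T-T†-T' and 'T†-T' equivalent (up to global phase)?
No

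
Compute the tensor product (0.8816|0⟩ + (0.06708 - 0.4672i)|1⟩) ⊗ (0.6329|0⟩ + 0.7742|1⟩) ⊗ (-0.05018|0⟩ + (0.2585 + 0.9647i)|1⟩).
-0.028|000⟩ + (0.1442 + 0.5383i)|001⟩ - 0.03425|010⟩ + (0.1764 + 0.6584i)|011⟩ + (-0.00213 + 0.01484i)|100⟩ + (0.2962 - 0.03548i)|101⟩ + (-0.002606 + 0.01815i)|110⟩ + (0.3624 - 0.0434i)|111⟩

amp(|b₁b₂…⟩) = product of the factor amplitudes for bits b₁, b₂, …; only kets whose every factor amplitude is nonzero survive.
|000⟩: (0.8816)(0.6329)(-0.05018) = -0.028
|001⟩: (0.8816)(0.6329)(0.2585 + 0.9647i) = (0.1442 + 0.5383i)
|010⟩: (0.8816)(0.7742)(-0.05018) = -0.03425
|011⟩: (0.8816)(0.7742)(0.2585 + 0.9647i) = (0.1764 + 0.6584i)
|100⟩: (0.06708 - 0.4672i)(0.6329)(-0.05018) = (-0.00213 + 0.01484i)
|101⟩: (0.06708 - 0.4672i)(0.6329)(0.2585 + 0.9647i) = (0.2962 - 0.03548i)
|110⟩: (0.06708 - 0.4672i)(0.7742)(-0.05018) = (-0.002606 + 0.01815i)
|111⟩: (0.06708 - 0.4672i)(0.7742)(0.2585 + 0.9647i) = (0.3624 - 0.0434i)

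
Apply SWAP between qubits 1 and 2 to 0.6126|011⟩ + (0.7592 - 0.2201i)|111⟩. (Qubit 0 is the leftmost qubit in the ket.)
0.6126|011⟩ + (0.7592 - 0.2201i)|111⟩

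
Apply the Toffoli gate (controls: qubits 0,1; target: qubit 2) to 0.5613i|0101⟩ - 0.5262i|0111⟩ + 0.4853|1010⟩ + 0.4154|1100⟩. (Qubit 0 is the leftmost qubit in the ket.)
0.5613i|0101⟩ - 0.5262i|0111⟩ + 0.4853|1010⟩ + 0.4154|1110⟩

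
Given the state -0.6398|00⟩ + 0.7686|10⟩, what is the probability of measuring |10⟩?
0.5907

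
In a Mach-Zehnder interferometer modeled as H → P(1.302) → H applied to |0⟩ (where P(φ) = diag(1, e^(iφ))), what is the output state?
(0.6328 + 0.482i)|0⟩ + (0.3672 - 0.482i)|1⟩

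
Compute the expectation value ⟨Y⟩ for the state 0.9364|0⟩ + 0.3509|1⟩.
0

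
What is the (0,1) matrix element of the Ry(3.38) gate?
-0.9929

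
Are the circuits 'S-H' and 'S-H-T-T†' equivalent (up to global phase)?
Yes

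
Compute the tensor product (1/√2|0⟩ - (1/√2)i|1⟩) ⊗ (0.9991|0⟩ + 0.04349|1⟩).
0.7065|00⟩ + 0.03075|01⟩ - 0.7065i|10⟩ - 0.03075i|11⟩

amp(|b₁b₂…⟩) = product of the factor amplitudes for bits b₁, b₂, …; only kets whose every factor amplitude is nonzero survive.
|00⟩: (1/√2)(0.9991) = 0.7065
|01⟩: (1/√2)(0.04349) = 0.03075
|10⟩: (-(1/√2)i)(0.9991) = -0.7065i
|11⟩: (-(1/√2)i)(0.04349) = -0.03075i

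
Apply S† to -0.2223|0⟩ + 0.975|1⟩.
-0.2223|0⟩ - 0.975i|1⟩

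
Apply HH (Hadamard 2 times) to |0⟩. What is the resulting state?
|0⟩

H² = I, so an even number of Hadamards cancels: H^2 = I and the state is unchanged.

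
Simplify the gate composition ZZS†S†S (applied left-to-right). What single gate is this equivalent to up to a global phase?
S†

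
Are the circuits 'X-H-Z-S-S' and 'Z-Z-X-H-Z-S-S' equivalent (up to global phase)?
Yes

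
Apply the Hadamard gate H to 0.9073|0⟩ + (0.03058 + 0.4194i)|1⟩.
(0.6632 + 0.2966i)|0⟩ + (0.6199 - 0.2966i)|1⟩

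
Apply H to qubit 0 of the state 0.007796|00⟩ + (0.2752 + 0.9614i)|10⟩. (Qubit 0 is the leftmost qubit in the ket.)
(0.2001 + 0.6798i)|00⟩ + (-0.1891 - 0.6798i)|10⟩

H on qubit 0 mixes each pair of kets that differ only in qubit 0: amplitudes (a, b) of (|…0…⟩, |…1…⟩) become ((a + b)/√2, (a − b)/√2). Kets absent from the input have amplitude 0.
(|00⟩, |10⟩): (a, b) = (0.007796, (0.2752 + 0.9614i)) → ((0.2001 + 0.6798i), (-0.1891 - 0.6798i))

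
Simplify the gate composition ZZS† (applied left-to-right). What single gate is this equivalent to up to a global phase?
S†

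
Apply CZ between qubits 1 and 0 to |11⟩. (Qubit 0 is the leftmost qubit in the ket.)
-|11⟩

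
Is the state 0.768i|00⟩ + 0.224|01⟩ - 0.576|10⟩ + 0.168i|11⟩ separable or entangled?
Separable

Writing the state as a|00⟩ + b|01⟩ + c|10⟩ + d|11⟩, it is a product state iff ad − bc = 0.
Here (a, b, c, d) = (0.768i, 0.224, -0.576, 0.168i): ad − bc = (0.768i)(0.168i) − (0.224)(-0.576) = 0, so the state is separable.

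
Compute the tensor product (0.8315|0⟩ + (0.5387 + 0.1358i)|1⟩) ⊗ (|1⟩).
0.8315|01⟩ + (0.5387 + 0.1358i)|11⟩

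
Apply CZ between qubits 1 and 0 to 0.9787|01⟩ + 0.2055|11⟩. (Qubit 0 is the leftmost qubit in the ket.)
0.9787|01⟩ - 0.2055|11⟩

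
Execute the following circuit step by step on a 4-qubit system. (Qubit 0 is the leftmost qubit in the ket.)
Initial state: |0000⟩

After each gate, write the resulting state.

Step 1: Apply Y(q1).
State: i|0100⟩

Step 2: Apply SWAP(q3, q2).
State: i|0100⟩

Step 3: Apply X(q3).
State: i|0101⟩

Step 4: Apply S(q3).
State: -|0101⟩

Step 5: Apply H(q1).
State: -1/√2|0001⟩ + 1/√2|0101⟩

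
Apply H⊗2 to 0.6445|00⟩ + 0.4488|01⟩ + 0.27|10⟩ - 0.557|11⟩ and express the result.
0.4032|00⟩ + 0.5114|01⟩ + 0.6902|10⟩ - 0.3157|11⟩

H⊗2 gives amp(|y⟩) = (1/2) Σ_x (−1)^(x·y) amp(|x⟩), where x·y is the number of positions in which both x and y have a 1.
|00⟩: (0.6445 + 0.4488 + 0.27 - 0.557)/2 = 0.4032
|01⟩: (0.6445 - 0.4488 + 0.27 + 0.557)/2 = 0.5114
|10⟩: (0.6445 + 0.4488 - 0.27 + 0.557)/2 = 0.6902
|11⟩: (0.6445 - 0.4488 - 0.27 - 0.557)/2 = -0.3157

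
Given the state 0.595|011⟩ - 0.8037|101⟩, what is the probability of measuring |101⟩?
0.6459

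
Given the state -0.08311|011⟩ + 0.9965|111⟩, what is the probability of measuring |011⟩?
0.006907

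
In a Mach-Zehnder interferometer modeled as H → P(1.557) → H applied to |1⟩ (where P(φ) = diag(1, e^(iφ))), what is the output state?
(0.4931 - 0.5i)|0⟩ + (0.5069 + 0.5i)|1⟩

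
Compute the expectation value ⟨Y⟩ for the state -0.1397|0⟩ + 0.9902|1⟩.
0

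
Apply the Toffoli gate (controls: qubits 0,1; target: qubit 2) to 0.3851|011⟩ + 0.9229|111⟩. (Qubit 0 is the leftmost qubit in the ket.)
0.3851|011⟩ + 0.9229|110⟩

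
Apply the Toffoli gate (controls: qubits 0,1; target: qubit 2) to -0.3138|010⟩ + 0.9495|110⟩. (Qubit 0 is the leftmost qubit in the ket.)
-0.3138|010⟩ + 0.9495|111⟩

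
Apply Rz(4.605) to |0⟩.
(-0.6681 - 0.744i)|0⟩

Rz(4.605) = [[e^(−iθ/2), 0], [0, e^(iθ/2)]] with e^(±iθ/2) = cos(θ/2) ± i·sin(θ/2); θ = 4.605, cos(θ/2) ≈ -0.668138, sin(θ/2) ≈ 0.744037.
With a = amp(|0⟩) = 1 and b = amp(|1⟩) = 0:
new amp(|0⟩) = (-0.668138 - 0.744037i)·a = (-0.6681 - 0.744i)
new amp(|1⟩) = (-0.668138 + 0.744037i)·b = 0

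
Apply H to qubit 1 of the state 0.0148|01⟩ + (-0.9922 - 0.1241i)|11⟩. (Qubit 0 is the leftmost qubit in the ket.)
0.01047|00⟩ - 0.01047|01⟩ + (-0.7016 - 0.08775i)|10⟩ + (0.7016 + 0.08775i)|11⟩

H on qubit 1 mixes each pair of kets that differ only in qubit 1: amplitudes (a, b) of (|…0…⟩, |…1…⟩) become ((a + b)/√2, (a − b)/√2). Kets absent from the input have amplitude 0.
(|00⟩, |01⟩): (a, b) = (0, 0.0148) → (0.01047, -0.01047)
(|10⟩, |11⟩): (a, b) = (0, (-0.9922 - 0.1241i)) → ((-0.7016 - 0.08775i), (0.7016 + 0.08775i))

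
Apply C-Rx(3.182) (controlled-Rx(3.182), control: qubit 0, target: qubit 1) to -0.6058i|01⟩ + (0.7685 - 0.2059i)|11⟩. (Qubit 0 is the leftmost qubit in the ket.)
-0.6058i|01⟩ + (-0.2059 - 0.7683i)|10⟩ + (-0.01553 + 0.00416i)|11⟩

C-Rx(3.182) leaves the control-|0⟩ kets |00⟩, |01⟩ unchanged and applies Rx(3.182) to qubit 1 on the control-|1⟩ pair (|10⟩, |11⟩).
Rx(3.182) = [[cos(θ/2), −i·sin(θ/2)], [−i·sin(θ/2), cos(θ/2)]]; θ = 3.182, cos(θ/2) ≈ -0.0202023, sin(θ/2) ≈ 0.999796.
With a = amp(|10⟩) = 0 and b = amp(|11⟩) = (0.7685 - 0.2059i):
new amp(|10⟩) = (-0.0202023)·a + (-0.999796i)·b = (-0.2059 - 0.7683i)
new amp(|11⟩) = (-0.999796i)·a + (-0.0202023)·b = (-0.01553 + 0.00416i)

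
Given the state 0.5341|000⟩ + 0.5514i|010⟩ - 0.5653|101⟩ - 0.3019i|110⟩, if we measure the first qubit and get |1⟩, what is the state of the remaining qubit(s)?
-0.8821|01⟩ - 0.4711i|10⟩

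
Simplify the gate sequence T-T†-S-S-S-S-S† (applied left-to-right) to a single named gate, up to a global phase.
S†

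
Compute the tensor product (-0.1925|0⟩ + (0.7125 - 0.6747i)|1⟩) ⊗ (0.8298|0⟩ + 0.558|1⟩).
-0.1597|00⟩ - 0.1074|01⟩ + (0.5912 - 0.5599i)|10⟩ + (0.3976 - 0.3765i)|11⟩

amp(|b₁b₂…⟩) = product of the factor amplitudes for bits b₁, b₂, …; only kets whose every factor amplitude is nonzero survive.
|00⟩: (-0.1925)(0.8298) = -0.1597
|01⟩: (-0.1925)(0.558) = -0.1074
|10⟩: (0.7125 - 0.6747i)(0.8298) = (0.5912 - 0.5599i)
|11⟩: (0.7125 - 0.6747i)(0.558) = (0.3976 - 0.3765i)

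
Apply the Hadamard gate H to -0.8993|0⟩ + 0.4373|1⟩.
-0.3267|0⟩ - 0.9451|1⟩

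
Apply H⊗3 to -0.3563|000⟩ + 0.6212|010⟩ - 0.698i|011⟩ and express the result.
(0.09366 - 0.2468i)|000⟩ + (0.09366 + 0.2468i)|001⟩ + (-0.3456 + 0.2468i)|010⟩ + (-0.3456 - 0.2468i)|011⟩ + (0.09366 - 0.2468i)|100⟩ + (0.09366 + 0.2468i)|101⟩ + (-0.3456 + 0.2468i)|110⟩ + (-0.3456 - 0.2468i)|111⟩

H⊗3 gives amp(|y⟩) = (1/2√2) Σ_x (−1)^(x·y) amp(|x⟩), where x·y is the number of positions in which both x and y have a 1.
|000⟩: (-0.3563 + 0.6212 - 0.698i)/(2√2) = (0.09366 - 0.2468i)
|001⟩: (-0.3563 + 0.6212 + 0.698i)/(2√2) = (0.09366 + 0.2468i)
|010⟩: (-0.3563 - 0.6212 + 0.698i)/(2√2) = (-0.3456 + 0.2468i)
|011⟩: (-0.3563 - 0.6212 - 0.698i)/(2√2) = (-0.3456 - 0.2468i)
|100⟩: (-0.3563 + 0.6212 - 0.698i)/(2√2) = (0.09366 - 0.2468i)
|101⟩: (-0.3563 + 0.6212 + 0.698i)/(2√2) = (0.09366 + 0.2468i)
|110⟩: (-0.3563 - 0.6212 + 0.698i)/(2√2) = (-0.3456 + 0.2468i)
|111⟩: (-0.3563 - 0.6212 - 0.698i)/(2√2) = (-0.3456 - 0.2468i)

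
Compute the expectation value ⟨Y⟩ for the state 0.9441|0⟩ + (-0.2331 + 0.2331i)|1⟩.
0.4401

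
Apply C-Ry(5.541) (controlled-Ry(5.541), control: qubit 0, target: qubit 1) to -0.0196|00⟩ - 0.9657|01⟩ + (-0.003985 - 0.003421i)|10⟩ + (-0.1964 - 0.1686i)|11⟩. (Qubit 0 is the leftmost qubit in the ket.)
-0.0196|00⟩ - 0.9657|01⟩ + (0.07494 + 0.06433i)|10⟩ + (0.1816 + 0.1559i)|11⟩

C-Ry(5.541) leaves the control-|0⟩ kets |00⟩, |01⟩ unchanged and applies Ry(5.541) to qubit 1 on the control-|1⟩ pair (|10⟩, |11⟩).
Ry(5.541) = [[cos(θ/2), −sin(θ/2)], [sin(θ/2), cos(θ/2)]]; θ = 5.541, cos(θ/2) ≈ -0.931932, sin(θ/2) ≈ 0.362634.
With a = amp(|10⟩) = (-0.003985 - 0.003421i) and b = amp(|11⟩) = (-0.1964 - 0.1686i):
new amp(|10⟩) = (-0.931932)·a + (-0.362634)·b = (0.07494 + 0.06433i)
new amp(|11⟩) = (0.362634)·a + (-0.931932)·b = (0.1816 + 0.1559i)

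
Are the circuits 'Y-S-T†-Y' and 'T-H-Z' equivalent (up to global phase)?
No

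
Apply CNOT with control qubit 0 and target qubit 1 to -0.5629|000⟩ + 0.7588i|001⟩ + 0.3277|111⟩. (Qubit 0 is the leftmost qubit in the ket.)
-0.5629|000⟩ + 0.7588i|001⟩ + 0.3277|101⟩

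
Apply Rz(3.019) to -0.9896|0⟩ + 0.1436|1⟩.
(-0.06062 + 0.9877i)|0⟩ + (0.008797 + 0.1433i)|1⟩

Rz(3.019) = [[e^(−iθ/2), 0], [0, e^(iθ/2)]] with e^(±iθ/2) = cos(θ/2) ± i·sin(θ/2); θ = 3.019, cos(θ/2) ≈ 0.0612579, sin(θ/2) ≈ 0.998122.
With a = amp(|0⟩) = -0.9896 and b = amp(|1⟩) = 0.1436:
new amp(|0⟩) = (0.0612579 - 0.998122i)·a = (-0.06062 + 0.9877i)
new amp(|1⟩) = (0.0612579 + 0.998122i)·b = (0.008797 + 0.1433i)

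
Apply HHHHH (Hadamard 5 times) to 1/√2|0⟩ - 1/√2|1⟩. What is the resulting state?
|1⟩

H² = I, so H^5 = H: a single Hadamard. With (a, b) = (1/√2, -1/√2), H gives ((a + b)/√2, (a − b)/√2) = (0, 1).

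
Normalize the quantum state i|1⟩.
i|1⟩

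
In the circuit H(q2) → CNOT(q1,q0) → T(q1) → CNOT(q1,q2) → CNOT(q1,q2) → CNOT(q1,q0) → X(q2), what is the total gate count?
7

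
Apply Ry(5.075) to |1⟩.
-0.568|0⟩ - 0.823|1⟩

Ry(5.075) = [[cos(θ/2), −sin(θ/2)], [sin(θ/2), cos(θ/2)]]; θ = 5.075, cos(θ/2) ≈ -0.823018, sin(θ/2) ≈ 0.568016.
With a = amp(|0⟩) = 0 and b = amp(|1⟩) = 1:
new amp(|0⟩) = (-0.823018)·a + (-0.568016)·b = -0.568
new amp(|1⟩) = (0.568016)·a + (-0.823018)·b = -0.823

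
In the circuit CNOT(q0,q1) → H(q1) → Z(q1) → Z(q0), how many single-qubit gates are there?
3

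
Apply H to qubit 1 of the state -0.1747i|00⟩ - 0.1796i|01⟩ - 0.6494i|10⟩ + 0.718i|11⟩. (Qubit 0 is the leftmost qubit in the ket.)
-0.2505i|00⟩ + 0.003465i|01⟩ + 0.04851i|10⟩ - 0.9669i|11⟩

H on qubit 1 mixes each pair of kets that differ only in qubit 1: amplitudes (a, b) of (|…0…⟩, |…1…⟩) become ((a + b)/√2, (a − b)/√2). Kets absent from the input have amplitude 0.
(|00⟩, |01⟩): (a, b) = (-0.1747i, -0.1796i) → (-0.2505i, 0.003465i)
(|10⟩, |11⟩): (a, b) = (-0.6494i, 0.718i) → (0.04851i, -0.9669i)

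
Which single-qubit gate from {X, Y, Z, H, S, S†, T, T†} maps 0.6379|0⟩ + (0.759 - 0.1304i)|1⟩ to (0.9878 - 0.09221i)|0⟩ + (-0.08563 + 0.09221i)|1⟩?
H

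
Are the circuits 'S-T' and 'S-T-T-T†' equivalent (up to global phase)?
Yes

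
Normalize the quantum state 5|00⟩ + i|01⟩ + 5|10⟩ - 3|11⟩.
0.6455|00⟩ + 0.1291i|01⟩ + 0.6455|10⟩ - 0.3873|11⟩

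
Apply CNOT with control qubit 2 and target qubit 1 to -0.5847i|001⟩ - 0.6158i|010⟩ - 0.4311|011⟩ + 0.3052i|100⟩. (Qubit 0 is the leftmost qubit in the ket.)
-0.4311|001⟩ - 0.6158i|010⟩ - 0.5847i|011⟩ + 0.3052i|100⟩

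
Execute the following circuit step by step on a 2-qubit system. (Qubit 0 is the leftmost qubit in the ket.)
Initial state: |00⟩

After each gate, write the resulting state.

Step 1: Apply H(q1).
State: 1/√2|00⟩ + 1/√2|01⟩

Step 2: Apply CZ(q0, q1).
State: 1/√2|00⟩ + 1/√2|01⟩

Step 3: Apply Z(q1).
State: 1/√2|00⟩ - 1/√2|01⟩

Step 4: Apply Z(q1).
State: 1/√2|00⟩ + 1/√2|01⟩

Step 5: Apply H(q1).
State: |00⟩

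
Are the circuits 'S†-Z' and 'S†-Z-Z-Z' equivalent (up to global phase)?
Yes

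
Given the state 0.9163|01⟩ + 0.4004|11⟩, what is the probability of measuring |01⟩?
0.8396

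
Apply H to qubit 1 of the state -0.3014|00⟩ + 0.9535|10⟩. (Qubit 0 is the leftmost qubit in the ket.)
-0.2131|00⟩ - 0.2131|01⟩ + 0.6742|10⟩ + 0.6742|11⟩

H on qubit 1 mixes each pair of kets that differ only in qubit 1: amplitudes (a, b) of (|…0…⟩, |…1…⟩) become ((a + b)/√2, (a − b)/√2). Kets absent from the input have amplitude 0.
(|00⟩, |01⟩): (a, b) = (-0.3014, 0) → (-0.2131, -0.2131)
(|10⟩, |11⟩): (a, b) = (0.9535, 0) → (0.6742, 0.6742)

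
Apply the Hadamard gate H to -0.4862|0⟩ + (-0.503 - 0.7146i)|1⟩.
(-0.6995 - 0.5053i)|0⟩ + (0.01188 + 0.5053i)|1⟩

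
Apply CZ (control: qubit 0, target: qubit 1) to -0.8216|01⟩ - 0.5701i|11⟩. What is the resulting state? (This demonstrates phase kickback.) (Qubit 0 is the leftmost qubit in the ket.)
-0.8216|01⟩ + 0.5701i|11⟩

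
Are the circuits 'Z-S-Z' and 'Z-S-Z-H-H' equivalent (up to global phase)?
Yes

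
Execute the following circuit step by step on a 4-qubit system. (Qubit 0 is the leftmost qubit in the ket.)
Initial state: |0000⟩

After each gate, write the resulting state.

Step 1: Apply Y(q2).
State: i|0010⟩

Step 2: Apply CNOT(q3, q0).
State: i|0010⟩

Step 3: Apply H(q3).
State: (1/√2)i|0010⟩ + (1/√2)i|0011⟩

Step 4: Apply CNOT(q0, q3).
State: (1/√2)i|0010⟩ + (1/√2)i|0011⟩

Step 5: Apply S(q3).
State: (1/√2)i|0010⟩ - 1/√2|0011⟩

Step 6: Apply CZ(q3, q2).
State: (1/√2)i|0010⟩ + 1/√2|0011⟩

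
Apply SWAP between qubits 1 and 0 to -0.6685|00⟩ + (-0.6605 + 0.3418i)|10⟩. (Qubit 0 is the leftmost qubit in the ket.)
-0.6685|00⟩ + (-0.6605 + 0.3418i)|01⟩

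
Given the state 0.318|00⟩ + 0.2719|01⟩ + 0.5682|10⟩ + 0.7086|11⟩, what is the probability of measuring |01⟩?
0.07393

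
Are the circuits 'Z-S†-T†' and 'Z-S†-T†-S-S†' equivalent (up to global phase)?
Yes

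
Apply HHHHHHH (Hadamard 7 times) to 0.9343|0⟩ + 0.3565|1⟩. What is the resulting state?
0.9127|0⟩ + 0.4086|1⟩

H² = I, so H^7 = H: a single Hadamard. With (a, b) = (0.9343, 0.3565), H gives ((a + b)/√2, (a − b)/√2) = (0.9127, 0.4086).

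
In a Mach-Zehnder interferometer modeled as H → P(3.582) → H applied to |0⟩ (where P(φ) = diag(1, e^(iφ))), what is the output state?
(0.04771 - 0.2132i)|0⟩ + (0.9523 + 0.2132i)|1⟩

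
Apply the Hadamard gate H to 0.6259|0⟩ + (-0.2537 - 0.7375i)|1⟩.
(0.2632 - 0.5215i)|0⟩ + (0.622 + 0.5215i)|1⟩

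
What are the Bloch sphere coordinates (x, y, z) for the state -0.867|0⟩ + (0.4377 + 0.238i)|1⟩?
(-0.759, -0.4127, 0.5035)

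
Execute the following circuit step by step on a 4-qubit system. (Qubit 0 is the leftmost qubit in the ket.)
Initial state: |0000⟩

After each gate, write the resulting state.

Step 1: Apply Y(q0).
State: i|1000⟩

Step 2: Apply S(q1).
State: i|1000⟩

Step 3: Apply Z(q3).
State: i|1000⟩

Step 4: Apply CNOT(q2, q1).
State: i|1000⟩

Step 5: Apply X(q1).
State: i|1100⟩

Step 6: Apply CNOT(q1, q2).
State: i|1110⟩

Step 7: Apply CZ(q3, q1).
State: i|1110⟩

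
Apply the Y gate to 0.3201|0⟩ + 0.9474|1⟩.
-0.9474i|0⟩ + 0.3201i|1⟩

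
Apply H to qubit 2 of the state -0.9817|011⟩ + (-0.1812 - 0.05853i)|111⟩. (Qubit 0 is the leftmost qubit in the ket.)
-0.6942|010⟩ + 0.6942|011⟩ + (-0.1281 - 0.04139i)|110⟩ + (0.1281 + 0.04139i)|111⟩

H on qubit 2 mixes each pair of kets that differ only in qubit 2: amplitudes (a, b) of (|…0…⟩, |…1…⟩) become ((a + b)/√2, (a − b)/√2). Kets absent from the input have amplitude 0.
(|010⟩, |011⟩): (a, b) = (0, -0.9817) → (-0.6942, 0.6942)
(|110⟩, |111⟩): (a, b) = (0, (-0.1812 - 0.05853i)) → ((-0.1281 - 0.04139i), (0.1281 + 0.04139i))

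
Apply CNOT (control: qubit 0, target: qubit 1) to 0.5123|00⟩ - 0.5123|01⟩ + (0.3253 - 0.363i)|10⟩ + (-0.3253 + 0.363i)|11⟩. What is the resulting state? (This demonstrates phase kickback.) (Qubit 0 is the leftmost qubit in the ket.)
0.5123|00⟩ - 0.5123|01⟩ + (-0.3253 + 0.363i)|10⟩ + (0.3253 - 0.363i)|11⟩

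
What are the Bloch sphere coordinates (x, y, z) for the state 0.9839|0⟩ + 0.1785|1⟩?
(0.3513, 0, 0.9362)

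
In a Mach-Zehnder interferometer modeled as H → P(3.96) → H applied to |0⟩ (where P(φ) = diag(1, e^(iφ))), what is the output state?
(0.1583 - 0.365i)|0⟩ + (0.8417 + 0.365i)|1⟩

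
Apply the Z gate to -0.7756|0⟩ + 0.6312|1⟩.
-0.7756|0⟩ - 0.6312|1⟩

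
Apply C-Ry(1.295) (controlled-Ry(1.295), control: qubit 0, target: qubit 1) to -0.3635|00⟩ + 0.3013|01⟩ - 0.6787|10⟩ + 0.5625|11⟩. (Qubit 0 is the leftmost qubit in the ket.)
-0.3635|00⟩ + 0.3013|01⟩ - 0.8806|10⟩ + 0.03926|11⟩

C-Ry(1.295) leaves the control-|0⟩ kets |00⟩, |01⟩ unchanged and applies Ry(1.295) to qubit 1 on the control-|1⟩ pair (|10⟩, |11⟩).
Ry(1.295) = [[cos(θ/2), −sin(θ/2)], [sin(θ/2), cos(θ/2)]]; θ = 1.295, cos(θ/2) ≈ 0.797594, sin(θ/2) ≈ 0.603194.
With a = amp(|10⟩) = -0.6787 and b = amp(|11⟩) = 0.5625:
new amp(|10⟩) = (0.797594)·a + (-0.603194)·b = -0.8806
new amp(|11⟩) = (0.603194)·a + (0.797594)·b = 0.03926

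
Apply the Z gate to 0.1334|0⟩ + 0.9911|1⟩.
0.1334|0⟩ - 0.9911|1⟩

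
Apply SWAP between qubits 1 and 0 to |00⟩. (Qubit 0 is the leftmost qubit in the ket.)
|00⟩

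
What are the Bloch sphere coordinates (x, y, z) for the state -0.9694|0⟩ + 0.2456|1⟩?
(-0.4762, 0, 0.8794)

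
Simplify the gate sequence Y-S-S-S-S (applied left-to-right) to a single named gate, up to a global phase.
Y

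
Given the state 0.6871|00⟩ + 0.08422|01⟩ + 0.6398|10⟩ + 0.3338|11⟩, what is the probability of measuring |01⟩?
0.007093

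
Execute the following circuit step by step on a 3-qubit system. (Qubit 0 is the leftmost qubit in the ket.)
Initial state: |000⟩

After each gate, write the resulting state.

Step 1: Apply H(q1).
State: 1/√2|000⟩ + 1/√2|010⟩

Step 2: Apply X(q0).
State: 1/√2|100⟩ + 1/√2|110⟩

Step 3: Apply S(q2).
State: 1/√2|100⟩ + 1/√2|110⟩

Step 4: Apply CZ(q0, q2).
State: 1/√2|100⟩ + 1/√2|110⟩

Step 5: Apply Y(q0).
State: -(1/√2)i|000⟩ - (1/√2)i|010⟩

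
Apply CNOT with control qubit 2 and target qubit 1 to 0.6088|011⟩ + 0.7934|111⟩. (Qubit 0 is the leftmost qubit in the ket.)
0.6088|001⟩ + 0.7934|101⟩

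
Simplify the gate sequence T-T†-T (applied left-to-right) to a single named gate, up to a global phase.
T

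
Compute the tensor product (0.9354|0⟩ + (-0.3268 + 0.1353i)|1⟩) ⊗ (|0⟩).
0.9354|00⟩ + (-0.3268 + 0.1353i)|10⟩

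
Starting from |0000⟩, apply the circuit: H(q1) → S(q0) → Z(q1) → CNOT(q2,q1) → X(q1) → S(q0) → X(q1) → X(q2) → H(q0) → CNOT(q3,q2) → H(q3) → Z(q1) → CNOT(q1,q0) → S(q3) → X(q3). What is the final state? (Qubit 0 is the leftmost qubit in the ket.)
(1/√8)i|0010⟩ + 1/√8|0011⟩ + (1/√8)i|0110⟩ + 1/√8|0111⟩ + (1/√8)i|1010⟩ + 1/√8|1011⟩ + (1/√8)i|1110⟩ + 1/√8|1111⟩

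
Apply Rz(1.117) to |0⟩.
(0.8481 - 0.5299i)|0⟩

Rz(1.117) = [[e^(−iθ/2), 0], [0, e^(iθ/2)]] with e^(±iθ/2) = cos(θ/2) ± i·sin(θ/2); θ = 1.117, cos(θ/2) ≈ 0.848051, sin(θ/2) ≈ 0.529915.
With a = amp(|0⟩) = 1 and b = amp(|1⟩) = 0:
new amp(|0⟩) = (0.848051 - 0.529915i)·a = (0.8481 - 0.5299i)
new amp(|1⟩) = (0.848051 + 0.529915i)·b = 0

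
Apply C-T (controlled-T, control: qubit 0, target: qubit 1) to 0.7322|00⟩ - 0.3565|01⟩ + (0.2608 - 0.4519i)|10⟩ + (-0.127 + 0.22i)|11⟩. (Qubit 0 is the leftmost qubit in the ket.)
0.7322|00⟩ - 0.3565|01⟩ + (0.2608 - 0.4519i)|10⟩ + (-0.2454 + 0.06576i)|11⟩

C-T leaves the control-|0⟩ kets |00⟩, |01⟩ unchanged and applies T to qubit 1 on the control-|1⟩ pair (|10⟩, |11⟩).
T = [[1, 0], [0, (1/√2 + (1/√2)i)]].
With a = amp(|10⟩) = (0.2608 - 0.4519i) and b = amp(|11⟩) = (-0.127 + 0.22i):
new amp(|10⟩) = (1)·a = (0.2608 - 0.4519i)
new amp(|11⟩) = (1/√2 + (1/√2)i)·b = (-0.2454 + 0.06576i)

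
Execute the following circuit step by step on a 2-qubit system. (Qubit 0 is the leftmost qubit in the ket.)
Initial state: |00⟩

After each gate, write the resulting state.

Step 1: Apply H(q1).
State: 1/√2|00⟩ + 1/√2|01⟩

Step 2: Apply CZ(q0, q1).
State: 1/√2|00⟩ + 1/√2|01⟩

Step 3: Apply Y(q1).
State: -(1/√2)i|00⟩ + (1/√2)i|01⟩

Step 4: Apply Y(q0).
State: 1/√2|10⟩ - 1/√2|11⟩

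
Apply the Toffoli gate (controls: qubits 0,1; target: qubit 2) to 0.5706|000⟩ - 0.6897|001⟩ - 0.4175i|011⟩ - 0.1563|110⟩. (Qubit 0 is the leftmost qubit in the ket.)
0.5706|000⟩ - 0.6897|001⟩ - 0.4175i|011⟩ - 0.1563|111⟩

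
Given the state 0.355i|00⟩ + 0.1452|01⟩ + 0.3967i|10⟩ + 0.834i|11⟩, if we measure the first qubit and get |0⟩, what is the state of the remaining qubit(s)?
0.9256i|0⟩ + 0.3786|1⟩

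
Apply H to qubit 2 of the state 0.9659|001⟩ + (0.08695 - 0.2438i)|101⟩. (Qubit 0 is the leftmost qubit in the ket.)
0.683|000⟩ - 0.683|001⟩ + (0.06148 - 0.1724i)|100⟩ + (-0.06148 + 0.1724i)|101⟩

H on qubit 2 mixes each pair of kets that differ only in qubit 2: amplitudes (a, b) of (|…0…⟩, |…1…⟩) become ((a + b)/√2, (a − b)/√2). Kets absent from the input have amplitude 0.
(|000⟩, |001⟩): (a, b) = (0, 0.9659) → (0.683, -0.683)
(|100⟩, |101⟩): (a, b) = (0, (0.08695 - 0.2438i)) → ((0.06148 - 0.1724i), (-0.06148 + 0.1724i))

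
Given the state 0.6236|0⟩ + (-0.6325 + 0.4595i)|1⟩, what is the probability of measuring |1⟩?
0.6112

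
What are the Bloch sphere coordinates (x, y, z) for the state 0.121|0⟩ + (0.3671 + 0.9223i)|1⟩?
(0.08884, 0.2232, -0.9708)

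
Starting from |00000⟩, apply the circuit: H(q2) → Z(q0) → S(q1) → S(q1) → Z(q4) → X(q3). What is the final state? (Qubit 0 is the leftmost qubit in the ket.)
1/√2|00010⟩ + 1/√2|00110⟩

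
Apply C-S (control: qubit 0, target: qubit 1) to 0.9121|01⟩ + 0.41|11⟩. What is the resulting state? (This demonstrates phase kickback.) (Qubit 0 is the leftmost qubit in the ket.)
0.9121|01⟩ + 0.41i|11⟩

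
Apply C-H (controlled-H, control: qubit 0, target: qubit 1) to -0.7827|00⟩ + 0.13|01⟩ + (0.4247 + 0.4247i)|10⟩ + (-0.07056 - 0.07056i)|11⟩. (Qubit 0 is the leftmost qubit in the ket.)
-0.7827|00⟩ + 0.13|01⟩ + (0.2504 + 0.2504i)|10⟩ + (0.3502 + 0.3502i)|11⟩

C-H leaves the control-|0⟩ kets |00⟩, |01⟩ unchanged and applies H to qubit 1 on the control-|1⟩ pair (|10⟩, |11⟩).
H = [[1/√2, 1/√2], [1/√2, -1/√2]].
With a = amp(|10⟩) = (0.4247 + 0.4247i) and b = amp(|11⟩) = (-0.07056 - 0.07056i):
new amp(|10⟩) = (1/√2)·a + (1/√2)·b = (0.2504 + 0.2504i)
new amp(|11⟩) = (1/√2)·a + (-1/√2)·b = (0.3502 + 0.3502i)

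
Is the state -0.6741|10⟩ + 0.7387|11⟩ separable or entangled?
Separable

Writing the state as a|00⟩ + b|01⟩ + c|10⟩ + d|11⟩, it is a product state iff ad − bc = 0.
Here (a, b, c, d) = (0, 0, -0.6741, 0.7387): ad − bc = (0)(0.7387) − (0)(-0.6741) = 0, so the state is separable.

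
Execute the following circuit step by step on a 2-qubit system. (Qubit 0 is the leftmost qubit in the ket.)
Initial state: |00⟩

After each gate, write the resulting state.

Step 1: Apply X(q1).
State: |01⟩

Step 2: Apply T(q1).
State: (1/√2 + (1/√2)i)|01⟩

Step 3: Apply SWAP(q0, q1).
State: (1/√2 + (1/√2)i)|10⟩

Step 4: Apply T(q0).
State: i|10⟩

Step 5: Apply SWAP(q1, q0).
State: i|01⟩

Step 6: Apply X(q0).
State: i|11⟩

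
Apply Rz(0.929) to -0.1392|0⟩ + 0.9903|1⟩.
(-0.1245 + 0.06236i)|0⟩ + (0.8854 + 0.4436i)|1⟩

Rz(0.929) = [[e^(−iθ/2), 0], [0, e^(iθ/2)]] with e^(±iθ/2) = cos(θ/2) ± i·sin(θ/2); θ = 0.929, cos(θ/2) ≈ 0.894046, sin(θ/2) ≈ 0.447976.
With a = amp(|0⟩) = -0.1392 and b = amp(|1⟩) = 0.9903:
new amp(|0⟩) = (0.894046 - 0.447976i)·a = (-0.1245 + 0.06236i)
new amp(|1⟩) = (0.894046 + 0.447976i)·b = (0.8854 + 0.4436i)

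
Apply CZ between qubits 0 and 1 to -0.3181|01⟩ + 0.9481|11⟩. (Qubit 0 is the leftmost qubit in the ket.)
-0.3181|01⟩ - 0.9481|11⟩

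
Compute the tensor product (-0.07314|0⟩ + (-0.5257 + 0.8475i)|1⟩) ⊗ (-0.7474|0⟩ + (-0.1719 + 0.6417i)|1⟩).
0.05466|00⟩ + (0.01257 - 0.04693i)|01⟩ + (0.3929 - 0.6334i)|10⟩ + (-0.4535 - 0.483i)|11⟩

amp(|b₁b₂…⟩) = product of the factor amplitudes for bits b₁, b₂, …; only kets whose every factor amplitude is nonzero survive.
|00⟩: (-0.07314)(-0.7474) = 0.05466
|01⟩: (-0.07314)(-0.1719 + 0.6417i) = (0.01257 - 0.04693i)
|10⟩: (-0.5257 + 0.8475i)(-0.7474) = (0.3929 - 0.6334i)
|11⟩: (-0.5257 + 0.8475i)(-0.1719 + 0.6417i) = (-0.4535 - 0.483i)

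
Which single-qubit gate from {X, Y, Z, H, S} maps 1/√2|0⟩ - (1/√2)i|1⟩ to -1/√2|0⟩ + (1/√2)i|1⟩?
Y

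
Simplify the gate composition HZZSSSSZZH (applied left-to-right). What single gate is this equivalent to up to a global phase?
I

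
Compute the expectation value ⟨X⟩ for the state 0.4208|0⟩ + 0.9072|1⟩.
0.7635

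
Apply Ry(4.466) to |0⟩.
-0.6149|0⟩ + 0.7886|1⟩

Ry(4.466) = [[cos(θ/2), −sin(θ/2)], [sin(θ/2), cos(θ/2)]]; θ = 4.466, cos(θ/2) ≈ -0.614856, sin(θ/2) ≈ 0.788639.
With a = amp(|0⟩) = 1 and b = amp(|1⟩) = 0:
new amp(|0⟩) = (-0.614856)·a + (-0.788639)·b = -0.6149
new amp(|1⟩) = (0.788639)·a + (-0.614856)·b = 0.7886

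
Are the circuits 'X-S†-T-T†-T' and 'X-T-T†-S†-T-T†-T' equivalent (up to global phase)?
Yes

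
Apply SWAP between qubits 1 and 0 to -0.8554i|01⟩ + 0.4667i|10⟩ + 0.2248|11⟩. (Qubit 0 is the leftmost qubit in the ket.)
0.4667i|01⟩ - 0.8554i|10⟩ + 0.2248|11⟩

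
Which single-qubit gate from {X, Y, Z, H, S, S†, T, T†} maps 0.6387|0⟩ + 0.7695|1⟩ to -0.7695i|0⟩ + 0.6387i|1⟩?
Y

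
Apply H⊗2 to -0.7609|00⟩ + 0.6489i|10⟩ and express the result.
(-0.3805 + 0.3245i)|00⟩ + (-0.3805 + 0.3245i)|01⟩ + (-0.3805 - 0.3245i)|10⟩ + (-0.3805 - 0.3245i)|11⟩

H⊗2 gives amp(|y⟩) = (1/2) Σ_x (−1)^(x·y) amp(|x⟩), where x·y is the number of positions in which both x and y have a 1.
|00⟩: (-0.7609 + 0.6489i)/2 = (-0.3805 + 0.3245i)
|01⟩: (-0.7609 + 0.6489i)/2 = (-0.3805 + 0.3245i)
|10⟩: (-0.7609 - 0.6489i)/2 = (-0.3805 - 0.3245i)
|11⟩: (-0.7609 - 0.6489i)/2 = (-0.3805 - 0.3245i)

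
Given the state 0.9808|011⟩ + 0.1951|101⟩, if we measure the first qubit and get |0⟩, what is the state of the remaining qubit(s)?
|11⟩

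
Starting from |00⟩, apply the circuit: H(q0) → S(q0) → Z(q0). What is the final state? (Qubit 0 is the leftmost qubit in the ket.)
1/√2|00⟩ - (1/√2)i|10⟩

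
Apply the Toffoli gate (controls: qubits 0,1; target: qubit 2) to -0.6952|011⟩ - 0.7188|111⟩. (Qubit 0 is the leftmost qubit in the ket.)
-0.6952|011⟩ - 0.7188|110⟩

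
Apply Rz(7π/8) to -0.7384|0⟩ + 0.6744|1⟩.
(-0.1441 + 0.7242i)|0⟩ + (0.1316 + 0.6614i)|1⟩

Rz(7π/8) = [[e^(−iθ/2), 0], [0, e^(iθ/2)]] with e^(±iθ/2) = cos(θ/2) ± i·sin(θ/2); θ = 7π/8, cos(θ/2) ≈ 0.19509, sin(θ/2) ≈ 0.980785.
With a = amp(|0⟩) = -0.7384 and b = amp(|1⟩) = 0.6744:
new amp(|0⟩) = (0.19509 - 0.980785i)·a = (-0.1441 + 0.7242i)
new amp(|1⟩) = (0.19509 + 0.980785i)·b = (0.1316 + 0.6614i)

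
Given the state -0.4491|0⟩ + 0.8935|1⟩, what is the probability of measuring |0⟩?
0.2017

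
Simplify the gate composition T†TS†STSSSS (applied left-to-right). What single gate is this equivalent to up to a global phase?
T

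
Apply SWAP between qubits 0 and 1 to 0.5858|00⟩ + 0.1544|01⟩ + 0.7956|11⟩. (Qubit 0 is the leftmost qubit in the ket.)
0.5858|00⟩ + 0.1544|10⟩ + 0.7956|11⟩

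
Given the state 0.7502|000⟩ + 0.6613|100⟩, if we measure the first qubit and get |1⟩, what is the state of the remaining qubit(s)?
|00⟩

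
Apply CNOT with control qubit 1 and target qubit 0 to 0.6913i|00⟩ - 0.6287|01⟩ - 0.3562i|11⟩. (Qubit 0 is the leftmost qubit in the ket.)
0.6913i|00⟩ - 0.3562i|01⟩ - 0.6287|11⟩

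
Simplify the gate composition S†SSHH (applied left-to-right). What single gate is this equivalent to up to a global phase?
S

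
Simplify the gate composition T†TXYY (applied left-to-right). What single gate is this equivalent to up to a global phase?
X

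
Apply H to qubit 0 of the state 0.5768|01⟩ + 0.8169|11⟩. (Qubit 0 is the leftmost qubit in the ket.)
0.9855|01⟩ - 0.1698|11⟩

H on qubit 0 mixes each pair of kets that differ only in qubit 0: amplitudes (a, b) of (|…0…⟩, |…1…⟩) become ((a + b)/√2, (a − b)/√2). Kets absent from the input have amplitude 0.
(|01⟩, |11⟩): (a, b) = (0.5768, 0.8169) → (0.9855, -0.1698)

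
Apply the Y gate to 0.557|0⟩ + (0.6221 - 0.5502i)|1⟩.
(-0.5502 - 0.6221i)|0⟩ + 0.557i|1⟩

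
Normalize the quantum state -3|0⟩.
-|0⟩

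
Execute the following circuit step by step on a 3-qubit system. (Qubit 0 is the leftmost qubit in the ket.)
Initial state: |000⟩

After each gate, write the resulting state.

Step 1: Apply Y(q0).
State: i|100⟩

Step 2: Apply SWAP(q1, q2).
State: i|100⟩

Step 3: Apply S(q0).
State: -|100⟩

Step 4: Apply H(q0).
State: -1/√2|000⟩ + 1/√2|100⟩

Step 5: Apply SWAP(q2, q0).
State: -1/√2|000⟩ + 1/√2|001⟩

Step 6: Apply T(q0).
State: -1/√2|000⟩ + 1/√2|001⟩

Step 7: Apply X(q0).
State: -1/√2|100⟩ + 1/√2|101⟩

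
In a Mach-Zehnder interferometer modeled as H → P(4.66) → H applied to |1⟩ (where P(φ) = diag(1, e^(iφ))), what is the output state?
(0.5262 + 0.4993i)|0⟩ + (0.4738 - 0.4993i)|1⟩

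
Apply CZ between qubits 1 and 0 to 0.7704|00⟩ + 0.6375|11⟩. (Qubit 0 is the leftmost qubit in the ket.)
0.7704|00⟩ - 0.6375|11⟩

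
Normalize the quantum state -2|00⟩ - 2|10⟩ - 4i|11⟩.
-1/√6|00⟩ - 1/√6|10⟩ - 0.8165i|11⟩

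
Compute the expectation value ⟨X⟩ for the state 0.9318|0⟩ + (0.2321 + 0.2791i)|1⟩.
0.4325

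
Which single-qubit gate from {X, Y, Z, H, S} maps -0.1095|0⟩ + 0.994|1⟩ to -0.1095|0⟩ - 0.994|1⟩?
Z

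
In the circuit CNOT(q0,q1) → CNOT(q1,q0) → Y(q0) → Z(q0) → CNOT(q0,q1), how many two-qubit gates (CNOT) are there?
3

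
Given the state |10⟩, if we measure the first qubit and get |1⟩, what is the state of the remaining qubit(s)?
|0⟩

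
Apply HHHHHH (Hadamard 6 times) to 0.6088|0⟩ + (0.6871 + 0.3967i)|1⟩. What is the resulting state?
0.6088|0⟩ + (0.6871 + 0.3967i)|1⟩

H² = I, so an even number of Hadamards cancels: H^6 = I and the state is unchanged.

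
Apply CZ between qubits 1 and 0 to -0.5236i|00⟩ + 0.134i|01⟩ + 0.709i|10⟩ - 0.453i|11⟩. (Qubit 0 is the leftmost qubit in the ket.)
-0.5236i|00⟩ + 0.134i|01⟩ + 0.709i|10⟩ + 0.453i|11⟩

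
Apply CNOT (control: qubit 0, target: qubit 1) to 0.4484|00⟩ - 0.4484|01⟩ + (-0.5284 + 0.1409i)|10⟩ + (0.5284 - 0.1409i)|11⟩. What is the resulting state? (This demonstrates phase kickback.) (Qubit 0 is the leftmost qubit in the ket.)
0.4484|00⟩ - 0.4484|01⟩ + (0.5284 - 0.1409i)|10⟩ + (-0.5284 + 0.1409i)|11⟩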